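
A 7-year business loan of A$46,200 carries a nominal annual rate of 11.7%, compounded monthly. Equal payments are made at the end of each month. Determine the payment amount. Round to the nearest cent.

A$808.16

i = 0.117/12 = 0.00975 per month; n = 7·12 = 84.
Annuity-PV factor = 57.166702; PMT = 46200 / 57.166702 = 808.1628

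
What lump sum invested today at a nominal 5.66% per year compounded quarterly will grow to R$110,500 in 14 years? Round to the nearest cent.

With 4 periods per year: i = 0.01415, n = 56.
Discount factor = (1+0.01415)^(−56) = 0.455278; PV = 110,500 × 0.455278 = 50,308.2672

R$50,308.27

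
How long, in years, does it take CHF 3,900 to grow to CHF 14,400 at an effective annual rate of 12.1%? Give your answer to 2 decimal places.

11.44 years

(1+i)^n = 14400/3900 = 3.69231, so n = ln 3.69231 / ln 1.121 = 11.4362 years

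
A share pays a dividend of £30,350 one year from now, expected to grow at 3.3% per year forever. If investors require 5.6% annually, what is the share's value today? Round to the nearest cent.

£1,319,565.22

PV = D₁/(r − g) = 30350/(0.056 − 0.033) = 1,319,565.2174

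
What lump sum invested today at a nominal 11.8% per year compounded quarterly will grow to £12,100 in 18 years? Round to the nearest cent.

£1,491.72

With 4 periods per year: i = 0.0295, n = 72.
PV = FV·(1+i)^(−n) = 12,100 × 0.123283 = 1,491.7227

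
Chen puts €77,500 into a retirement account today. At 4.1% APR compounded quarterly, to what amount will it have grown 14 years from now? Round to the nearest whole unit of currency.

Periodic rate i = 0.041/4 = 0.01025; n = 14 × 4 = 56 periods.
FV = 77,500 × (1 + 0.01025)^56 = 137,188.5333

€137,189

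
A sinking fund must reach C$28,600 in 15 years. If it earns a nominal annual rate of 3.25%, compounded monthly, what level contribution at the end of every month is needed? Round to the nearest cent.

With 12 periods per year: i = 0.00270833, n = 180.
PMT = 28600 / ( [(1+0.00270833)^180 − 1] / 0.00270833 ) = 28600 / 231.569695 = 123.5049

C$123.50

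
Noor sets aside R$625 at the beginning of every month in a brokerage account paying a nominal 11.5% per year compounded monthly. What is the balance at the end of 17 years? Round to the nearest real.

With 12 periods per year: i = 0.00958333, n = 204.
FV = PMT · [(1+i)^n − 1] / i × (1+i) = 625 · 631.925893 = 394,953.6828
Payments are at the start of each period, so multiply by (1+i).

R$394,954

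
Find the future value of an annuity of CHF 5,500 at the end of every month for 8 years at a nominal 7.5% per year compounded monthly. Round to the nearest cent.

Periodic rate i = 0.075/12 = 0.00625; n = 8 × 12 = 96 periods.
Accumulation factor s(96|0.00625) = 130.995147; FV = 5500 × 130.995147 = 720,473.3105

CHF 720,473.31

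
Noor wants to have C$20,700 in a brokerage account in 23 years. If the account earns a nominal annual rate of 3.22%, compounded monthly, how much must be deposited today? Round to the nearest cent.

Periodic rate i = 0.0322/12 = 0.00268333; n = 23 × 12 = 276 periods.
PV = 20,700 / (1 + 0.00268333)^276 = 20,700 / 2.095114 = 9,880.1290

C$9,880.13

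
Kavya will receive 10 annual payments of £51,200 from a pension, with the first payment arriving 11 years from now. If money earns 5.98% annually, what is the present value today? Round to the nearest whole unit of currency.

£211,021

PV at t=10 (ordinary 10-year annuity): 51200 × a(10|0.0598) = 51200 × 7.367066 = 377,193.7853
PV₀ = 377,193.7853 / (1+0.0598)^10 = 377,193.7853 / 1.787472 = 211,020.8542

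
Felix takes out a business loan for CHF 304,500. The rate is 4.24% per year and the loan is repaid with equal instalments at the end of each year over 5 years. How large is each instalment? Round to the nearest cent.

PMT = 304500 / ( [1 − (1+0.0424)^(−5)] / 0.0424 ) = 304500 / 4.421966 = 68,860.7722

CHF 68,860.77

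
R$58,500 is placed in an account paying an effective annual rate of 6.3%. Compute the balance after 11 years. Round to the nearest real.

R$114,557

FV = PV·(1+i)^n = 58,500 × 1.958240 = 114,557.0380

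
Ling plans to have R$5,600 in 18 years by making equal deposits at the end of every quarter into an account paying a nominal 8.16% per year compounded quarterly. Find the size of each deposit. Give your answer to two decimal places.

With 4 periods per year: i = 0.0204, n = 72.
PMT = 5600 / ( [(1+0.0204)^72 − 1] / 0.0204 ) = 5600 / 160.798143 = 34.8263

R$34.83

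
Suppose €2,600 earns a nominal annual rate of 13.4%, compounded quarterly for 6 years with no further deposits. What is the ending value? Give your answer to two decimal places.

€5,733.57

Periodic rate i = 0.134/4 = 0.0335; n = 6 × 4 = 24 periods.
2,600 × (1+0.0335)^24 = 2,600 × 2.205218 = 5,733.5670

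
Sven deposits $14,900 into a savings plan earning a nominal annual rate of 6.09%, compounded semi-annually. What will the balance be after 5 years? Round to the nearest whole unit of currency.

$20,112

With 2 periods per year: i = 0.03045, n = 10.
FV = PV·(1+i)^n = 14,900 × 1.349799 = 20,112.0113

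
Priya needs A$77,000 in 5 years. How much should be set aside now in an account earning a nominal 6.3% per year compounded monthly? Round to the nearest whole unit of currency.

i = 0.063/12 = 0.00525 per month; n = 5·12 = 60.
Discount factor = (1+0.00525)^(−60) = 0.730390; PV = 77,000 × 0.730390 = 56,240.0656

A$56,240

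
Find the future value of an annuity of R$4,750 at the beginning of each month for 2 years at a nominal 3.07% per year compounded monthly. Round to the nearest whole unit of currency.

With 12 periods per year: i = 0.00255833, n = 24.
Accumulation factor s(24|0.00255833) × (1+i) = 24.782768; FV = 4750 × 24.782768 = 117,718.1469
Payments are at the start of each period, so multiply by (1+i).

R$117,718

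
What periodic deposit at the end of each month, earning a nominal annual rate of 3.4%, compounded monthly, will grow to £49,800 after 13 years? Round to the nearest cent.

With 12 periods per year: i = 0.00283333, n = 156.
FV-annuity factor = 195.827181; PMT = 49800 / 195.827181 = 254.3059

£254.31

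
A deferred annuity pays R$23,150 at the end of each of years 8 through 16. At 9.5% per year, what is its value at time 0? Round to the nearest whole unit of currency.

Value one period before first payment (t=7): 23150 × [1 − (1+0.095)^(−9)] / 0.095 = 23150 × 5.875284 = 136,012.8211
PV₀ = 136,012.8211 / (1+0.095)^7 = 136,012.8211 / 1.887552 = 72,057.8026

R$72,058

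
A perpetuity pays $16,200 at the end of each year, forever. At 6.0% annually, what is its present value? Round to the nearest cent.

$270,000.00

PV = PMT / i = 16200 / 0.06 = 270,000.0000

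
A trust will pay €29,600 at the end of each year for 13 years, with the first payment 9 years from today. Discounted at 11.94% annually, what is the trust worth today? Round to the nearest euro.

€77,350

PV at t=8 (ordinary 13-year annuity): 29600 × a(13|0.1194) = 29600 × 6.442410 = 190,695.3410
Discount back 8 years: 190,695.3410 × (1+0.1194)^(−8) = 190,695.3410 × 0.405618 = 77,349.5270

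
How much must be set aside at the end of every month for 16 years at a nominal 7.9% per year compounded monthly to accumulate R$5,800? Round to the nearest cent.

i = 0.079/12 = 0.00658333 per month; n = 16·12 = 192.
FV-annuity factor = 383.532025; PMT = 5800 / 383.532025 = 15.1226

R$15.12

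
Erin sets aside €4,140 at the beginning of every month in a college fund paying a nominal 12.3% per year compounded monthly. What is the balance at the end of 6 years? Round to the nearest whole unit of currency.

i = 0.123/12 = 0.01025 per month; n = 6·12 = 72.
FV = 4140 × [(1+0.01025)^72 − 1] / 0.01025 × (1+i) = 4140 × 106.830706 = 442,279.1216
(annuity-due: payments at period start, so ×(1+i).)

€442,279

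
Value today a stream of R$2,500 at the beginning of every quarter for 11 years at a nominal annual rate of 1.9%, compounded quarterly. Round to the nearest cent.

R$99,524.81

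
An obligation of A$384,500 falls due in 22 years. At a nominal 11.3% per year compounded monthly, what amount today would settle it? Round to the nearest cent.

Periodic rate i = 0.113/12 = 0.00941667; n = 22 × 12 = 264 periods.
PV = FV·(1+i)^(−n) = 384,500 × 0.084216 = 32,381.1266

A$32,381.13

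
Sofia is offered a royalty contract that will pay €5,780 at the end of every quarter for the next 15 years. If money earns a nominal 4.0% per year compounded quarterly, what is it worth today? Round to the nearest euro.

i = 0.04/4 = 0.01 per quarter; n = 15·4 = 60.
PV = PMT · [1 − (1+i)^(−n)] / i = 5780 · 44.955038 = 259,840.1220

€259,840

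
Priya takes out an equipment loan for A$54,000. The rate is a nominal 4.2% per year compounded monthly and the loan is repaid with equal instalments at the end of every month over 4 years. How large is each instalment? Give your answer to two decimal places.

A$1,224.11

Periodic rate i = 0.042/12 = 0.0035; n = 4 × 12 = 48 periods.
Annuity-PV factor = 44.113764; PMT = 54000 / 44.113764 = 1,224.1077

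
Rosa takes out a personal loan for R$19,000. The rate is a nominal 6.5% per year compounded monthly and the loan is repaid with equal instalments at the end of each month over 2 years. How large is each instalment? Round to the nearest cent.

Periodic rate i = 0.065/12 = 0.00541667; n = 2 × 12 = 24 periods.
Annuity-PV factor = 22.448578; PMT = 19000 / 22.448578 = 846.3788

R$846.38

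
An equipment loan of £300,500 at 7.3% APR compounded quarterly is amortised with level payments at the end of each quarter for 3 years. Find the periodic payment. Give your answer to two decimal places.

£28,110.65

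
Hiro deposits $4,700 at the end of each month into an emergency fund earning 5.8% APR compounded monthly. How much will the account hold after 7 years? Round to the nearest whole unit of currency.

Periodic rate i = 0.058/12 = 0.00483333; n = 7 × 12 = 84 periods.
FV = PMT · [(1+i)^n − 1] / i = 4700 · 103.310785 = 485,560.6889

$485,561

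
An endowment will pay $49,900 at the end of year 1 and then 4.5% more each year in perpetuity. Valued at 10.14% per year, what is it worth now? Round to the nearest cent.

PV = PMT / (i − g) = 49900 / (0.1014 − 0.045) = 49900 / 0.056400 = 884,751.7730

$884,751.77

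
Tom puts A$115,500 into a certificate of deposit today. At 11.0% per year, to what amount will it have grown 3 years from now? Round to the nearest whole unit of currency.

A$157,961

FV = PV·(1+i)^n = 115,500 × 1.367631 = 157,961.3805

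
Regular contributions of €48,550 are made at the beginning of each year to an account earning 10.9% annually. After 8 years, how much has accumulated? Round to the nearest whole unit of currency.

€636,215

FV = PMT · [(1+i)^n − 1] / i × (1+i) = 48550 · 13.104318 = 636,214.6422
(annuity-due: payments at period start, so ×(1+i).)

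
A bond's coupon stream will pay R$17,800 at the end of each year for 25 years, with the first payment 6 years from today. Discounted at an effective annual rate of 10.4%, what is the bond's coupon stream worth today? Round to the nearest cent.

Value one period before first payment (t=5): 17800 × [1 − (1+0.104)^(−25)] / 0.104 = 17800 × 8.804909 = 156,727.3844
Discount back 5 years: 156,727.3844 × (1+0.104)^(−5) = 156,727.3844 × 0.609754 = 95,565.1441

R$95,565.14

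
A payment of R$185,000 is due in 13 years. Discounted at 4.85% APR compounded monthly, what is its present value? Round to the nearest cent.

With 12 periods per year: i = 0.00404167, n = 156.
Discount factor = (1+0.00404167)^(−156) = 0.533002; PV = 185,000 × 0.533002 = 98,605.4504

R$98,605.45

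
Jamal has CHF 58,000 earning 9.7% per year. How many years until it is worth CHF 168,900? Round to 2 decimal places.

n = ln(168900/58000) / ln(1+0.097) = ln(2.91207) / 0.092579 = 11.5454 years

11.55 years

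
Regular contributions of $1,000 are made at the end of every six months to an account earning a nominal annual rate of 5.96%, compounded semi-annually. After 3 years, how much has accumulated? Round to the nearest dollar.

$6,465

i = 0.0596/2 = 0.0298 per half-year; n = 3·2 = 6.
Accumulation factor s(6|0.0298) = 6.465163; FV = 1000 × 6.465163 = 6,465.1625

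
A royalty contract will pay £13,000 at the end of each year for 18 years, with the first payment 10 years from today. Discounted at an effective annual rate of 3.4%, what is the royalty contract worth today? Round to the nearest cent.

Value one period before first payment (t=9): 13000 × [1 − (1+0.034)^(−18)] / 0.034 = 13000 × 13.299693 = 172,896.0093
PV₀ = 172,896.0093 / (1+0.034)^9 = 172,896.0093 / 1.351092 = 127,967.6282

£127,967.63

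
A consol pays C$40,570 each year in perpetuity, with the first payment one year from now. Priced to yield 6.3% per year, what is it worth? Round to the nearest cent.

C$643,968.25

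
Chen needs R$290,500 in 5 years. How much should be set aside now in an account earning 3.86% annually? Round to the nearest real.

R$240,383

Discount factor = (1+0.0386)^(−5) = 0.827482; PV = 290,500 × 0.827482 = 240,383.4398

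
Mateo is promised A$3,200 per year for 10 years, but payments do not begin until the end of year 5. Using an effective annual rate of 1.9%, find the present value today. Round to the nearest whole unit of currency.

PV at t=4 (ordinary 10-year annuity): 3200 × a(10|0.019) = 3200 × 9.029765 = 28,895.2475
Discount back 4 years: 28,895.2475 × (1+0.019)^(−4) = 28,895.2475 × 0.927477 = 26,799.6846

A$26,800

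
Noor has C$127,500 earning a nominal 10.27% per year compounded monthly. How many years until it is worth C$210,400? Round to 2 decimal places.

Periodic rate i = 0.1027/12 = 0.00855833.
n = ln(210400/127500) / ln(1+0.00855833) = ln(1.65020) / 0.008522 = 58.7772 months
= 58.7772/12 years

4.90 years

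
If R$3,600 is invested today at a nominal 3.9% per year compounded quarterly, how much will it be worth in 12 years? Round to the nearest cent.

R$5,735.45

Periodic rate i = 0.039/4 = 0.00975; n = 12 × 4 = 48 periods.
FV = PV·(1+i)^n = 3,600 × 1.593182 = 5,735.4549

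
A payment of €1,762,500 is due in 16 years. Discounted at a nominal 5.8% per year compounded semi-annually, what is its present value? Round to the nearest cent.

€706,052.72

With 2 periods per year: i = 0.029, n = 32.
Discount factor = (1+0.029)^(−32) = 0.400597; PV = 1,762,500 × 0.400597 = 706,052.7246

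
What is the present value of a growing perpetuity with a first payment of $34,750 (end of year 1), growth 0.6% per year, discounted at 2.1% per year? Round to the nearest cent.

$2,316,666.67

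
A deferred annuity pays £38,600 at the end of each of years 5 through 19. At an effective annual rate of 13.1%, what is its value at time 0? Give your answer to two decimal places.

Value one period before first payment (t=4): 38600 × [1 − (1+0.131)^(−15)] / 0.131 = 38600 × 6.429135 = 248,164.6271
Discount back 4 years: 248,164.6271 × (1+0.131)^(−4) = 248,164.6271 × 0.611152 = 151,666.4279

£151,666.43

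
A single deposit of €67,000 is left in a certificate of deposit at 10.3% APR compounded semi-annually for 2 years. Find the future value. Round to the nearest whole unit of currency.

i = 0.103/2 = 0.0515 per half-year; n = 2·2 = 4.
67,000 × (1+0.0515)^4 = 67,000 × 1.222467 = 81,905.2822

€81,905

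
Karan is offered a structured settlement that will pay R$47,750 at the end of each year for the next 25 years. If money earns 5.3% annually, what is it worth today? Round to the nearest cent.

PV = PMT · [1 − (1+i)^(−n)] / i = 47750 · 13.679747 = 653,207.9064

R$653,207.91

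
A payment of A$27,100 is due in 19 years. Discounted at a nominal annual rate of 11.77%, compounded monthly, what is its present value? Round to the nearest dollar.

Periodic rate i = 0.1177/12 = 0.00980833; n = 19 × 12 = 228 periods.
PV = FV·(1+i)^(−n) = 27,100 × 0.108024 = 2,927.4441

A$2,927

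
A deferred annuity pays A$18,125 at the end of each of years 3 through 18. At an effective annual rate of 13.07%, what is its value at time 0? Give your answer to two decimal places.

PV at t=2 (ordinary 16-year annuity): 18125 × a(16|0.1307) = 18125 × 6.579180 = 119,247.6397
PV₀ = 119,247.6397 / (1+0.1307)^2 = 119,247.6397 / 1.278482 = 93,272.7985

A$93,272.80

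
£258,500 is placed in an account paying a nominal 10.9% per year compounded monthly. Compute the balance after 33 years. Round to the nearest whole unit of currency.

With 12 periods per year: i = 0.00908333, n = 396.
258,500 × (1+0.00908333)^396 = 258,500 × 35.900883 = 9,280,378.1670

£9,280,378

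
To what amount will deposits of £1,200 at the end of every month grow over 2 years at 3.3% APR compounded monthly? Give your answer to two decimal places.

£29,729.44

Periodic rate i = 0.033/12 = 0.00275; n = 2 × 12 = 24 periods.
FV = PMT · [(1+i)^n − 1] / i = 1200 · 24.774530 = 29,729.4359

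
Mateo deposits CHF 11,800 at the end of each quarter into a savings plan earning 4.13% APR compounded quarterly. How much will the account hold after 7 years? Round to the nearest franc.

i = 0.0413/4 = 0.010325 per quarter; n = 7·4 = 28.
FV = PMT · [(1+i)^n − 1] / i = 11800 · 32.275790 = 380,854.3165

CHF 380,854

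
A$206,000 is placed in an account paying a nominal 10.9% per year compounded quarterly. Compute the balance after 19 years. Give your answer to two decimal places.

A$1,589,478.34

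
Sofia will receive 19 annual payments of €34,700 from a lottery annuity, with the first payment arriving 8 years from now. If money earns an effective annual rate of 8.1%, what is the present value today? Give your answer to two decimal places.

€191,807.57

PV at t=7 (ordinary 19-year annuity): 34700 × a(19|0.081) = 34700 × 9.534899 = 330,861.0089
Discount back 7 years: 330,861.0089 × (1+0.081)^(−7) = 330,861.0089 × 0.579722 = 191,807.5650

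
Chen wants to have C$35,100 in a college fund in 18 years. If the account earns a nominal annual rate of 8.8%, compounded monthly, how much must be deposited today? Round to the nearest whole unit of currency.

C$7,243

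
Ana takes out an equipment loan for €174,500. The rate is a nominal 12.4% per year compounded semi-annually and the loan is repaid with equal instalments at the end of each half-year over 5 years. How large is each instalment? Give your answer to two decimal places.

Periodic rate i = 0.124/2 = 0.062; n = 5 × 2 = 10 periods.
Annuity-PV factor = 7.290846; PMT = 174500 / 7.290846 = 23,934.1219

€23,934.12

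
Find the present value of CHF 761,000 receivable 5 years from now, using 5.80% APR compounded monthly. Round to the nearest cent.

CHF 569,826.51

i = 0.058/12 = 0.00483333 per month; n = 5·12 = 60.
Discount factor = (1+0.00483333)^(−60) = 0.748786; PV = 761,000 × 0.748786 = 569,826.5072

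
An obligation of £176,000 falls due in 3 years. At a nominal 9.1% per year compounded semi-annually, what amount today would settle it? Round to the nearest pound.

£134,762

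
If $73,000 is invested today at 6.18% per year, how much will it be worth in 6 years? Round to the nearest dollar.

$104,611

73,000 × (1+0.0618)^6 = 73,000 × 1.433033 = 104,611.4414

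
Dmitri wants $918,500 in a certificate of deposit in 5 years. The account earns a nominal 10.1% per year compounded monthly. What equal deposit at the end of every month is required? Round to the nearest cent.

i = 0.101/12 = 0.00841667 per month; n = 5·12 = 60.
PMT = 918500 / ( [(1+0.00841667)^60 − 1] / 0.00841667 ) = 918500 / 77.642069 = 11,829.9269

$11,829.93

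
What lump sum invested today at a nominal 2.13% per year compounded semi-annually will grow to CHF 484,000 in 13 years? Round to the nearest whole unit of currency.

CHF 367,473

Periodic rate i = 0.0213/2 = 0.01065; n = 13 × 2 = 26 periods.
PV = 484,000 / (1 + 0.01065)^26 = 484,000 / 1.317105 = 367,472.6938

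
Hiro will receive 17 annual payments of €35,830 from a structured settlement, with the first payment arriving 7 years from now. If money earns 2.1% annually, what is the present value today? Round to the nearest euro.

Value one period before first payment (t=6): 35830 × [1 − (1+0.021)^(−17)] / 0.021 = 35830 × 14.173132 = 507,823.3194
Discount back 6 years: 507,823.3194 × (1+0.021)^(−6) = 507,823.3194 × 0.882766 = 448,289.1084

€448,289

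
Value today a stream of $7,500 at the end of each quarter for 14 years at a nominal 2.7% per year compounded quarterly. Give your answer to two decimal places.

$348,776.31

i = 0.027/4 = 0.00675 per quarter; n = 14·4 = 56.
PV = 7500 × [1 − (1+0.00675)^(−56)] / 0.00675 = 7500 × 46.503508 = 348,776.3085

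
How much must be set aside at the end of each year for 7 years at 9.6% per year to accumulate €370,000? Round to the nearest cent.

€39,481.97

PMT = 370000 / ( [(1+0.096)^7 − 1] / 0.096 ) = 370000 / 9.371367 = 39,481.9657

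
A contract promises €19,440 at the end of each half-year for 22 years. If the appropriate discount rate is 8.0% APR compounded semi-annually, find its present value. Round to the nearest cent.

€399,469.47

Periodic rate i = 0.08/2 = 0.04; n = 22 × 2 = 44 periods.
PV = PMT · [1 − (1+i)^(−n)] / i = 19440 · 20.548841 = 399,469.4747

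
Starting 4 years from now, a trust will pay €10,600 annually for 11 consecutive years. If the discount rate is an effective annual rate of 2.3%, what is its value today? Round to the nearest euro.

Value one period before first payment (t=3): 10600 × [1 − (1+0.023)^(−11)] / 0.023 = 10600 × 9.621906 = 101,992.2077
PV₀ = 101,992.2077 / (1+0.023)^3 = 101,992.2077 / 1.070599 = 95,266.4740

€95,266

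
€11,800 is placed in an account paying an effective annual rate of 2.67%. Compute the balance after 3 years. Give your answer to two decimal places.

€12,770.64

FV = PV·(1+i)^n = 11,800 × 1.082258 = 12,770.6409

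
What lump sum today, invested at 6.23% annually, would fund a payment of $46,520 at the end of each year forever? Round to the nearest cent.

PV = PMT / i = 46520 / 0.0623 = 746,709.4703

$746,709.47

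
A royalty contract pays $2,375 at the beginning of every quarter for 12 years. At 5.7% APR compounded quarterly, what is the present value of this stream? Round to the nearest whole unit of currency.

$83,331

i = 0.057/4 = 0.01425 per quarter; n = 12·4 = 48.
Annuity factor a(48|0.01425) × (1+i) = 35.086894; PV = 2375 × 35.086894 = 83,331.3736
Payments are at the start of each period, so multiply by (1+i).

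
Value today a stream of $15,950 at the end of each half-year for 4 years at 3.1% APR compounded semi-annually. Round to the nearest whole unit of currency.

$119,141

With 2 periods per year: i = 0.0155, n = 8.
PV = PMT · [1 − (1+i)^(−n)] / i = 15950 · 7.469645 = 119,140.8433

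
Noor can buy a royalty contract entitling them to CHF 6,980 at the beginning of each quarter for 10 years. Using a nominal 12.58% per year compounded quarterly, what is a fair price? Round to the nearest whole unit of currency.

Periodic rate i = 0.1258/4 = 0.03145; n = 10 × 4 = 40 periods.
PV = 6980 × [1 − (1+0.03145)^(−40)] / 0.03145 × (1+i) = 6980 × 23.292636 = 162,582.5992
Payments are at the start of each period, so multiply by (1+i).

CHF 162,583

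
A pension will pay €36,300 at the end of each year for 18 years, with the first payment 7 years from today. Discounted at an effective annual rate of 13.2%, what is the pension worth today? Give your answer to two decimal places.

€116,664.81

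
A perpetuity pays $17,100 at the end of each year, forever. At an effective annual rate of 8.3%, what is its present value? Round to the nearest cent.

$206,024.10

PV = PMT / i = 17100 / 0.083 = 206,024.0964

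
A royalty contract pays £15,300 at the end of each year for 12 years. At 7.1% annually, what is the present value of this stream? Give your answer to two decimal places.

£120,878.08

PV = 15300 × [1 − (1+0.071)^(−12)] / 0.071 = 15300 × 7.900528 = 120,878.0801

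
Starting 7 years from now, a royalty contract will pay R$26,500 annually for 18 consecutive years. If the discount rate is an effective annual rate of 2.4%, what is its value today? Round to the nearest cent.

R$332,775.73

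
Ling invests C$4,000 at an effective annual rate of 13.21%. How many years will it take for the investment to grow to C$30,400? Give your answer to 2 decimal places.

(1+i)^n = 30400/4000 = 7.60000, so n = ln 7.60000 / ln 1.1321 = 16.3462 years

16.35 years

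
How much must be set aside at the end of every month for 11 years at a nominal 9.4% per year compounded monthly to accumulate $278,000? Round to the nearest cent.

$1,209.15

Periodic rate i = 0.094/12 = 0.00783333; n = 11 × 12 = 132 periods.
FV-annuity factor = 229.912997; PMT = 278000 / 229.912997 = 1,209.1530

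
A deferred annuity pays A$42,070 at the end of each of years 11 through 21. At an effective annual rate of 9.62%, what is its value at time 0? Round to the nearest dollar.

A$110,992

Value one period before first payment (t=10): 42070 × [1 − (1+0.0962)^(−11)] / 0.0962 = 42070 × 6.610261 = 278,093.6712
Discount back 10 years: 278,093.6712 × (1+0.0962)^(−10) = 278,093.6712 × 0.399119 = 110,992.3708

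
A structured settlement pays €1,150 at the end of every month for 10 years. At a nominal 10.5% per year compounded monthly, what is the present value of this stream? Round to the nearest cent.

€85,226.22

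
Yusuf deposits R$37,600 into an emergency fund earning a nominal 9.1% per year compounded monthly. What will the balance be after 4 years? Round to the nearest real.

With 12 periods per year: i = 0.00758333, n = 48.
37,600 × (1+0.00758333)^48 = 37,600 × 1.437099 = 54,034.9372

R$54,035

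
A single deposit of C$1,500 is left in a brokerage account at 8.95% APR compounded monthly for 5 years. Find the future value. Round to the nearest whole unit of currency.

C$2,343

i = 0.0895/12 = 0.00745833 per month; n = 5·12 = 60.
FV = PV·(1+i)^n = 1,500 × 1.561801 = 2,342.7010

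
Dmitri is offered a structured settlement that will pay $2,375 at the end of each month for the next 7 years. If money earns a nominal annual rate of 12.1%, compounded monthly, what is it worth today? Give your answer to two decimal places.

i = 0.121/12 = 0.0100833 per month; n = 7·12 = 84.
PV = 2375 × [1 − (1+0.0100833)^(−84)] / 0.0100833 = 2375 × 56.477214 = 134,133.3844

$134,133.38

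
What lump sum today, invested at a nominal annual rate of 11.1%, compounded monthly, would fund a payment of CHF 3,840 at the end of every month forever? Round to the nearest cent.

CHF 415,135.14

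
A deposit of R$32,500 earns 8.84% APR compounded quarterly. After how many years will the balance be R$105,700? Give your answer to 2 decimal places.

13.49 years

Periodic rate i = 0.0884/4 = 0.0221.
n = ln(105700/32500) / ln(1+0.0221) = ln(3.25231) / 0.021859 = 53.9525 quarters
= 53.9525/4 years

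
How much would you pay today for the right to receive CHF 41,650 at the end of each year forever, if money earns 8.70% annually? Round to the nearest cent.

PV = PMT / i = 41650 / 0.087 = 478,735.6322

CHF 478,735.63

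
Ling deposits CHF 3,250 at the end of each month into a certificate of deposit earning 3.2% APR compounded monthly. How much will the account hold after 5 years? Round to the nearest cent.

With 12 periods per year: i = 0.00266667, n = 60.
Accumulation factor s(60|0.00266667) = 64.972872; FV = 3250 × 64.972872 = 211,161.8350

CHF 211,161.83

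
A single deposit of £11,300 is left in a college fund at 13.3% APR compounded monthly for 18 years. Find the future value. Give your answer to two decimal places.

£122,196.84

i = 0.133/12 = 0.0110833 per month; n = 18·12 = 216.
FV = PV·(1+i)^n = 11,300 × 10.813880 = 122,196.8409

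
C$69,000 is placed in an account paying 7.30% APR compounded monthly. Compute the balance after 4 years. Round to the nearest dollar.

With 12 periods per year: i = 0.00608333, n = 48.
69,000 × (1+0.00608333)^48 = 69,000 × 1.337919 = 92,316.4107

C$92,316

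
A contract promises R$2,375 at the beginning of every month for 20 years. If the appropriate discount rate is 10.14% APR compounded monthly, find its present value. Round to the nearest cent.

R$245,820.64

i = 0.1014/12 = 0.00845 per month; n = 20·12 = 240.
PV = 2375 × [1 − (1+0.00845)^(−240)] / 0.00845 × (1+i) = 2375 × 103.503428 = 245,820.6423
Payments are at the start of each period, so multiply by (1+i).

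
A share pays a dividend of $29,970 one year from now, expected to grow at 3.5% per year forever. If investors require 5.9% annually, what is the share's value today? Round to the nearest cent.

$1,248,750.00

PV = D₁/(r − g) = 29970/(0.059 − 0.035) = 1,248,750.0000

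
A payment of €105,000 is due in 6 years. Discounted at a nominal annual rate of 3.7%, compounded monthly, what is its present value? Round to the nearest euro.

i = 0.037/12 = 0.00308333 per month; n = 6·12 = 72.
PV = FV·(1+i)^(−n) = 105,000 × 0.801189 = 84,124.8410

€84,125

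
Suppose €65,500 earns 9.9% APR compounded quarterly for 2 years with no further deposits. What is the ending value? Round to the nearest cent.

Periodic rate i = 0.099/4 = 0.02475; n = 2 × 4 = 8 periods.
FV = 65,500 × (1 + 0.02475)^8 = 79,649.8048

€79,649.80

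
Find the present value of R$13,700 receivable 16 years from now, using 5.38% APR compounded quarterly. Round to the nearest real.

With 4 periods per year: i = 0.01345, n = 64.
PV = FV·(1+i)^(−n) = 13,700 × 0.425257 = 5,826.0155

R$5,826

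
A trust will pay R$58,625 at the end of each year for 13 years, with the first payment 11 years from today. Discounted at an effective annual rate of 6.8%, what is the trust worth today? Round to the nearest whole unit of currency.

PV at t=10 (ordinary 13-year annuity): 58625 × a(13|0.068) = 58625 × 8.453223 = 495,570.1701
Discount back 10 years: 495,570.1701 × (1+0.068)^(−10) = 495,570.1701 × 0.517950 = 256,680.3543

R$256,680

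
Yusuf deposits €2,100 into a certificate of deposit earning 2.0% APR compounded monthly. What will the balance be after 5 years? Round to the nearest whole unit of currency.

€2,321

With 12 periods per year: i = 0.00166667, n = 60.
2,100 × (1+0.00166667)^60 = 2,100 × 1.105079 = 2,320.6657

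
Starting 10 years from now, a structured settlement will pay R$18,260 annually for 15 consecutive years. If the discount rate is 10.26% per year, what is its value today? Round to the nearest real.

R$56,818

Value one period before first payment (t=9): 18260 × [1 − (1+0.1026)^(−15)] / 0.1026 = 18260 × 7.494514 = 136,849.8231
PV₀ = 136,849.8231 / (1+0.1026)^9 = 136,849.8231 / 2.408585 = 56,817.5296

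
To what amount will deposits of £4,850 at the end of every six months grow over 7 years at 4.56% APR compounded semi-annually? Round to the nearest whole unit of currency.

i = 0.0456/2 = 0.0228 per half-year; n = 7·2 = 14.
Accumulation factor s(14|0.0228) = 16.276446; FV = 4850 × 16.276446 = 78,940.7629

£78,941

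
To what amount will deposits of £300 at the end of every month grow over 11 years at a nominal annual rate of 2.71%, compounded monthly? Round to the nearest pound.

£46,075

Periodic rate i = 0.0271/12 = 0.00225833; n = 11 × 12 = 132 periods.
Accumulation factor s(132|0.00225833) = 153.583954; FV = 300 × 153.583954 = 46,075.1861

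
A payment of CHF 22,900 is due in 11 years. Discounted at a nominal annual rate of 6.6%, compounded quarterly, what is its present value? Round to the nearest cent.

With 4 periods per year: i = 0.0165, n = 44.
PV = FV·(1+i)^(−n) = 22,900 × 0.486715 = 11,145.7842

CHF 11,145.78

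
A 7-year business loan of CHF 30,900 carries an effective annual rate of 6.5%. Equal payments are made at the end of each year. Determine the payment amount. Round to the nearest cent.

CHF 5,634.04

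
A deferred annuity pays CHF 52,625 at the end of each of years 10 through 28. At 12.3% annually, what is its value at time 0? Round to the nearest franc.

Value one period before first payment (t=9): 52625 × [1 − (1+0.123)^(−19)] / 0.123 = 52625 × 7.232901 = 380,631.4379
PV₀ = 380,631.4379 / (1+0.123)^9 = 380,631.4379 / 2.840651 = 133,994.4620

CHF 133,994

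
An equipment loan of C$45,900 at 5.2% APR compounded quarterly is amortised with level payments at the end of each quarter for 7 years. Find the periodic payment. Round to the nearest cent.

i = 0.052/4 = 0.013 per quarter; n = 7·4 = 28.
PMT = 45900 / ( [1 − (1+0.013)^(−28)] / 0.013 ) = 45900 / 23.344376 = 1,966.2123

C$1,966.21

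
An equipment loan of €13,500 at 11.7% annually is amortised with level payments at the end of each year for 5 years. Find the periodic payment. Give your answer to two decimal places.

€3,717.24

Annuity-PV factor = 3.631728; PMT = 13500 / 3.631728 = 3,717.2383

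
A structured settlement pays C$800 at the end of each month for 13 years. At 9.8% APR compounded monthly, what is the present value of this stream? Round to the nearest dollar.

C$70,417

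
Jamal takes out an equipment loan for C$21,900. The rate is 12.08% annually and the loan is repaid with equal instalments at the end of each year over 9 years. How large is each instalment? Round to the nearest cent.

PMT = 21900 / ( [1 − (1+0.1208)^(−9)] / 0.1208 ) = 21900 / 5.312085 = 4,122.6746

C$4,122.67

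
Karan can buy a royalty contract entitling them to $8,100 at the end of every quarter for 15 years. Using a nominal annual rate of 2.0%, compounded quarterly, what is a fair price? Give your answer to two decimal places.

With 4 periods per year: i = 0.005, n = 60.
PV = 8100 × [1 − (1+0.005)^(−60)] / 0.005 = 8100 × 51.725561 = 418,977.0421

$418,977.04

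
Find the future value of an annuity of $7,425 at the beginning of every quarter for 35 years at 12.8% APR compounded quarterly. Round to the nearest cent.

$19,456,805.07

i = 0.128/4 = 0.032 per quarter; n = 35·4 = 140.
Accumulation factor s(140|0.032) × (1+i) = 2620.445128; FV = 7425 × 2620.445128 = 19,456,805.0747
(annuity-due: payments at period start, so ×(1+i).)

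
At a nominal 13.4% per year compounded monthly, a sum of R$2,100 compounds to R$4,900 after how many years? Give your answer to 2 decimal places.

6.36 years

Periodic rate i = 0.134/12 = 0.0111667.
(1+i)^n = 4900/2100 = 2.33333, so n = ln 2.33333 / ln 1.01117 = 76.3003 months
= 76.3003/12 years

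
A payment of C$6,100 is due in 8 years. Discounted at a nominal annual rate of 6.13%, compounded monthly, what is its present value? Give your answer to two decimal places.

With 12 periods per year: i = 0.00510833, n = 96.
PV = 6,100 / (1 + 0.00510833)^96 = 6,100 / 1.630932 = 3,740.1925

C$3,740.19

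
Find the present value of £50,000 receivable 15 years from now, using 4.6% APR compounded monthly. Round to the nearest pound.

£25,112

With 12 periods per year: i = 0.00383333, n = 180.
PV = 50,000 / (1 + 0.00383333)^180 = 50,000 / 1.991087 = 25,111.9075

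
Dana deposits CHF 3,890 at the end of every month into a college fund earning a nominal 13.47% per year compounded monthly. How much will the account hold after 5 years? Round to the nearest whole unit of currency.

With 12 periods per year: i = 0.011225, n = 60.
FV = PMT · [(1+i)^n − 1] / i = 3890 · 84.966145 = 330,518.3042

CHF 330,518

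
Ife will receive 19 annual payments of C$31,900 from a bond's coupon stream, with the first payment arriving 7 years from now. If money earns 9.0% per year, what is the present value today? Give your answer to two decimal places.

Value one period before first payment (t=6): 31900 × [1 − (1+0.09)^(−19)] / 0.09 = 31900 × 8.950115 = 285,508.6615
PV₀ = 285,508.6615 / (1+0.09)^6 = 285,508.6615 / 1.677100 = 170,239.4864

C$170,239.49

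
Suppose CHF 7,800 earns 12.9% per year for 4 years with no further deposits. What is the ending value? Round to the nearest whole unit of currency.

FV = 7,800 × (1 + 0.129)^4 = 12,672.7355

CHF 12,673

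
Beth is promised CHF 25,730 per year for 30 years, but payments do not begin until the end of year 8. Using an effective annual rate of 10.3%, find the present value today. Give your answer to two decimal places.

Value one period before first payment (t=7): 25730 × [1 − (1+0.103)^(−30)] / 0.103 = 25730 × 9.195998 = 236,613.0189
PV₀ = 236,613.0189 / (1+0.103)^7 = 236,613.0189 / 1.986226 = 119,126.9574

CHF 119,126.96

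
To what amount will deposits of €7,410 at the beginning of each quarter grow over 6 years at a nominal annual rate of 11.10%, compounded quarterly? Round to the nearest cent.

€254,912.29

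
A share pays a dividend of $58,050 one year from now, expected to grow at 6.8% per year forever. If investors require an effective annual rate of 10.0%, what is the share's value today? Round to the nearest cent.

$1,814,062.50

PV = PMT / (i − g) = 58050 / (0.1 − 0.068) = 58050 / 0.032000 = 1,814,062.5000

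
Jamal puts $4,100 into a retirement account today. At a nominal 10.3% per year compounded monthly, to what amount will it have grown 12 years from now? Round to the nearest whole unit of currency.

$14,037

Periodic rate i = 0.103/12 = 0.00858333; n = 12 × 12 = 144 periods.
FV = PV·(1+i)^n = 4,100 × 3.423713 = 14,037.2236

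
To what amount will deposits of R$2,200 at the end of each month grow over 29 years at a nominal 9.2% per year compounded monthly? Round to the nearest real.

R$3,806,542

Periodic rate i = 0.092/12 = 0.00766667; n = 29 × 12 = 348 periods.
FV = 2200 × [(1+0.00766667)^348 − 1] / 0.00766667 = 2200 × 1730.246522 = 3,806,542.3494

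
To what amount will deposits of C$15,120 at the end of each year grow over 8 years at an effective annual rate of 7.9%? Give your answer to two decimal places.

FV = 15120 × [(1+0.079)^8 − 1] / 0.079 = 15120 × 10.598278 = 160,245.9642

C$160,245.96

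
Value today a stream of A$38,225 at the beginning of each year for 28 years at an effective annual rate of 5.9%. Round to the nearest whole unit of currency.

A$548,289

PV = 38225 × [1 − (1+0.059)^(−28)] / 0.059 × (1+i) = 38225 × 14.343723 = 548,288.7950
(Beginning-of-period payments → annuity-due factor ×(1+i).)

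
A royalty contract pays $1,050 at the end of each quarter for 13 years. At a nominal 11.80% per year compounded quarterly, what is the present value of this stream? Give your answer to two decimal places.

With 4 periods per year: i = 0.0295, n = 52.
PV = PMT · [1 − (1+i)^(−n)] / i = 1050 · 26.423365 = 27,744.5329

$27,744.53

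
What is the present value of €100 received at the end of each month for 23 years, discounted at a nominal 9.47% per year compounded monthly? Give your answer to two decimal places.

€11,224.13

With 12 periods per year: i = 0.00789167, n = 276.
PV = PMT · [1 − (1+i)^(−n)] / i = 100 · 112.241316 = 11,224.1316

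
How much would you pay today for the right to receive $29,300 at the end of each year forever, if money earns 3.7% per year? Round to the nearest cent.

PV = C/r = 29300/0.037 = 791,891.8919

$791,891.89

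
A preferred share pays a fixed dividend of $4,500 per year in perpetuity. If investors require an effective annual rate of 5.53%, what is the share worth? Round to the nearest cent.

PV = C/r = 4500/0.0553 = 81,374.3219

$81,374.32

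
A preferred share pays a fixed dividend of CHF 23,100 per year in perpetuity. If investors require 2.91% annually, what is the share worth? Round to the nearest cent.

CHF 793,814.43

PV = PMT / i = 23100 / 0.0291 = 793,814.4330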